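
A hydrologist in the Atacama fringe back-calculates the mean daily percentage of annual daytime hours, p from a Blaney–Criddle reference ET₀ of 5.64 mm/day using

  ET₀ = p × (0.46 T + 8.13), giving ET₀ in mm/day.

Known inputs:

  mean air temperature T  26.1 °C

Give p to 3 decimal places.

p = ET₀ / (0.46 T + 8.13) = 5.64 / (0.46 × 26.1 + 8.13) = 5.64 / 20.136 = 0.2801

0.280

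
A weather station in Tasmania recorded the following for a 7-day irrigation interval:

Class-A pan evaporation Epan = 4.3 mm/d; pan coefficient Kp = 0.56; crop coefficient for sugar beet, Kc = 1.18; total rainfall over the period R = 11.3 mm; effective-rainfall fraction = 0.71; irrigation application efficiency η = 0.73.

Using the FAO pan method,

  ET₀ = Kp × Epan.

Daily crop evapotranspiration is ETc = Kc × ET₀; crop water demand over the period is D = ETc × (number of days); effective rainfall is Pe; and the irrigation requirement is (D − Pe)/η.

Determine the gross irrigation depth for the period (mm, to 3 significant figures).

ET₀ = 0.56 × 4.3 = 2.4080 mm/d
ETc = Kc × ET₀ = 1.18 × 2.4080 = 2.8414 mm/d
Crop demand D = ETc × 7 d = 2.8414 × 7 = 19.890 mm
Pe = 0.71 × 11.3 = 8.023 mm
D − Pe = 19.890 − 8.023 = 11.867 mm
Gross irrigation = 11.867 / 0.73 = 16.256 mm

16.3 mm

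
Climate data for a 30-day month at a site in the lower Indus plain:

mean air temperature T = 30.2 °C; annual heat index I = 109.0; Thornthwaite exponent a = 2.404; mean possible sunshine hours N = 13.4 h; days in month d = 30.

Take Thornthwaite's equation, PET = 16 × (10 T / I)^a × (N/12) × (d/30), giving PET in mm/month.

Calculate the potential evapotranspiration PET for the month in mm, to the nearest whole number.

10T/I = 10 × 30.2 / 109.0 = 2.7706
(10T/I)^a = 2.7706^2.404 = 11.5864
Uncorrected PET = 16 × 11.5864 = 185.382 mm
Correction = (N/12)(d/30) = (13.4/12)(30/30) = 1.1167
PET = 185.382 × 1.1167 = 207.016 mm/month

207 mm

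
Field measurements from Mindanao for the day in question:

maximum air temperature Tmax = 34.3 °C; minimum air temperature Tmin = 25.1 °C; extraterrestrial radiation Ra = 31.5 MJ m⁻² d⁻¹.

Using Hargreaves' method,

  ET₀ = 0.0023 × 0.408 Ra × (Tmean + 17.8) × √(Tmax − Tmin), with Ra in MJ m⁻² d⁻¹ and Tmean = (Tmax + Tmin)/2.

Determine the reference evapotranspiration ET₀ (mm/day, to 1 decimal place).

4.3 mm/day

Tmean = (34.3 + 25.1)/2 = 29.70 °C
0.408 Ra = 0.408 × 31.5 = 12.8520 mm/d equivalent
ET₀ = 0.0023 × 12.8520 × (29.70 + 17.8) × √9.2 = 0.0023 × 12.8520 × 47.50 × 3.0332 = 4.2589 mm/d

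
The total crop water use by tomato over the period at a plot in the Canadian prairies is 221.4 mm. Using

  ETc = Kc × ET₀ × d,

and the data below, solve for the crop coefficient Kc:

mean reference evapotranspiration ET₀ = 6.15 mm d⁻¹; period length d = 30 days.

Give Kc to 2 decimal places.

ETc = Kc × ET₀ × d  ⇒  Kc = ETc / (ET₀ × d)
Kc = 221.4 / (6.15 × 30) = 221.4 / 184.50 = 1.2000

1.20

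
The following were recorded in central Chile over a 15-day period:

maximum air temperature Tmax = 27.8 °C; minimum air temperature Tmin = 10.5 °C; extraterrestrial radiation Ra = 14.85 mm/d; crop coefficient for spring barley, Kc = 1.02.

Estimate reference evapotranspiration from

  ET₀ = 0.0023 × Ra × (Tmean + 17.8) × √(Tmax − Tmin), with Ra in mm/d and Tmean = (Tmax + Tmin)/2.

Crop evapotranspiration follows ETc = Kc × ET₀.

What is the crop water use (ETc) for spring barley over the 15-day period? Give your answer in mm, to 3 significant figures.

Tmean = (27.8 + 10.5)/2 = 19.15 °C
ET₀ = 0.0023 × 14.85 × (19.15 + 17.8) × √17.3 = 0.0023 × 14.85 × 36.95 × 4.1593 = 5.2491 mm/d
ETc = Kc × ET₀ = 1.02 × 5.2491 = 5.3541 mm/d
Over 15 days: 5.3541 × 15 = 80.312 mm

80.3 mm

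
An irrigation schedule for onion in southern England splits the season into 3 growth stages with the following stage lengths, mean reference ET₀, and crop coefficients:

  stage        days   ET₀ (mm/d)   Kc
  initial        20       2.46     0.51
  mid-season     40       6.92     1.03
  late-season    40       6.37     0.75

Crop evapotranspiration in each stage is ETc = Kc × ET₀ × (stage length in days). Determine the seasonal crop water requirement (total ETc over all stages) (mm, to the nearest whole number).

501 mm

initial: 0.51 × 2.46 × 20 = 25.09 mm
mid-season: 1.03 × 6.92 × 40 = 285.10 mm
late-season: 0.75 × 6.37 × 40 = 191.10 mm
Seasonal total = 501.29 mm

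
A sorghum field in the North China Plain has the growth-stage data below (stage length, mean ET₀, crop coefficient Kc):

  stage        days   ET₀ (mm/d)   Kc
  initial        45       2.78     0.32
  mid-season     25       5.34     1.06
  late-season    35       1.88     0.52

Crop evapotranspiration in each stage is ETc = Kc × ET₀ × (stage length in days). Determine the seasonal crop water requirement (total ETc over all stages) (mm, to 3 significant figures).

initial: 0.32 × 2.78 × 45 = 40.03 mm
mid-season: 1.06 × 5.34 × 25 = 141.51 mm
late-season: 0.52 × 1.88 × 35 = 34.22 mm
Seasonal total = 215.76 mm

216 mm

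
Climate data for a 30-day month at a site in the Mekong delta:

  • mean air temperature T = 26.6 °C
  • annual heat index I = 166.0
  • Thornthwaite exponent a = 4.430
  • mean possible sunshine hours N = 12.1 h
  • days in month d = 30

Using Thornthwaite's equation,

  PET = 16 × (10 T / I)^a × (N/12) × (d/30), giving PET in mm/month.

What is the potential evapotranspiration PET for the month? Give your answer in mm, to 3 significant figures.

130 mm

10T/I = 10 × 26.6 / 166.0 = 1.6024
(10T/I)^a = 1.6024^4.430 = 8.0749
Uncorrected PET = 16 × 8.0749 = 129.198 mm
Correction = (N/12)(d/30) = (12.1/12)(30/30) = 1.0083
PET = 129.198 × 1.0083 = 130.270 mm/month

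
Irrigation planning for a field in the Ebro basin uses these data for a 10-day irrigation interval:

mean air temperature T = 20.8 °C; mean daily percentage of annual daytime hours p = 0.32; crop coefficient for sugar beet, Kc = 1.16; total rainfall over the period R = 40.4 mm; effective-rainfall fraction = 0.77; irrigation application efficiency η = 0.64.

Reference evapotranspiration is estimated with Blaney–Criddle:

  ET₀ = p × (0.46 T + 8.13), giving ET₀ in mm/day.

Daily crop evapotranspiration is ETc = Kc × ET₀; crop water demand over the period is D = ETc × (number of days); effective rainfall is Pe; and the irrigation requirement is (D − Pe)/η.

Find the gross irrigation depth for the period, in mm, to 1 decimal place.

54.0 mm

ET₀ = 0.32 × (0.46 × 20.8 + 8.13) = 0.32 × 17.698 = 5.6634 mm/d
ETc = Kc × ET₀ = 1.16 × 5.6634 = 6.5695 mm/d
Crop demand D = ETc × 10 d = 6.5695 × 10 = 65.695 mm
Pe = 0.77 × 40.4 = 31.108 mm
D − Pe = 65.695 − 31.108 = 34.587 mm
Gross irrigation = 34.587 / 0.64 = 54.042 mm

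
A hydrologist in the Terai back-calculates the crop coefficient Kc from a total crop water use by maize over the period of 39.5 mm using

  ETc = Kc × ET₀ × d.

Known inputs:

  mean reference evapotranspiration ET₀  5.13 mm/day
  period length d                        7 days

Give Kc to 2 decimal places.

ETc = Kc × ET₀ × d  ⇒  Kc = ETc / (ET₀ × d)
Kc = 39.5 / (5.13 × 7) = 39.5 / 35.91 = 1.1000

1.10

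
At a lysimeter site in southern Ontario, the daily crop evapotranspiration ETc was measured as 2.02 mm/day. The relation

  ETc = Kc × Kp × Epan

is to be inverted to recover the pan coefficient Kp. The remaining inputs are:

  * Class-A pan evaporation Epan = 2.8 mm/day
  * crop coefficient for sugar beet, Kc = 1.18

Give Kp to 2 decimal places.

ETc = Kc × Kp × Epan  ⇒  Kp = ETc / (Kc × Epan)
Kp = 2.02 / (1.18 × 2.8) = 2.02 / 3.304 = 0.6114

0.61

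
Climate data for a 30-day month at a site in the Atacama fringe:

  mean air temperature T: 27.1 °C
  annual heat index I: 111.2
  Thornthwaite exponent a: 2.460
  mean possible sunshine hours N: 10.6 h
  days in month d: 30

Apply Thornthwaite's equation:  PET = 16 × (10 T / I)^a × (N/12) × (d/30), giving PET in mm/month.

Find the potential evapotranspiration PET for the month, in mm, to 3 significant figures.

10T/I = 10 × 27.1 / 111.2 = 2.4371
(10T/I)^a = 2.4371^2.460 = 8.9476
Uncorrected PET = 16 × 8.9476 = 143.162 mm
Correction = (N/12)(d/30) = (10.6/12)(30/30) = 0.8833
PET = 143.162 × 0.8833 = 126.455 mm/month

126 mm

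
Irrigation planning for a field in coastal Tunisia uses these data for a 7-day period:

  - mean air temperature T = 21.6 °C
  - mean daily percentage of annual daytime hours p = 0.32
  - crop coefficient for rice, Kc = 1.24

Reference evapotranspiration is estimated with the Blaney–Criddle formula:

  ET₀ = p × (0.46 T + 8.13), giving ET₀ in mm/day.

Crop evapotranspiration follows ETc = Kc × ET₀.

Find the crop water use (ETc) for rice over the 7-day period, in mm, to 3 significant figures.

ET₀ = 0.32 × (0.46 × 21.6 + 8.13) = 0.32 × 18.066 = 5.7811 mm/d
ETc = Kc × ET₀ = 1.24 × 5.7811 = 7.1686 mm/d
Over 7 days: 7.1686 × 7 = 50.180 mm

50.2 mm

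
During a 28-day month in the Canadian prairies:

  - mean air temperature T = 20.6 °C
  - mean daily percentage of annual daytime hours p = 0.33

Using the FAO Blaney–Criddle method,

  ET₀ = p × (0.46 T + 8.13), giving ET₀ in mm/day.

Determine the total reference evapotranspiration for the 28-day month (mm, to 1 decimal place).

ET₀ = 0.33 × (0.46 × 20.6 + 8.13) = 0.33 × 17.606 = 5.8100 mm/d
Monthly total = 5.8100 × 28 = 162.680 mm

162.7 mm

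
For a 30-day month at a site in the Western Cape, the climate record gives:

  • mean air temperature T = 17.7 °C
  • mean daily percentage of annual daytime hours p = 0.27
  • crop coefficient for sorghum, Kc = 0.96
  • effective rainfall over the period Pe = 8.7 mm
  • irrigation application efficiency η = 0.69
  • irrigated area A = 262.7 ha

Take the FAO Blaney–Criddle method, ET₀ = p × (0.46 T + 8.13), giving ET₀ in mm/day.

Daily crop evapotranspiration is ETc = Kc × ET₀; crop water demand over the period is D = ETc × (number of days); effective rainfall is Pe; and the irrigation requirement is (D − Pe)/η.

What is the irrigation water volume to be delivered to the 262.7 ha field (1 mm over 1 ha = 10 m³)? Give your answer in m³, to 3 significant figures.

449000 m³

ET₀ = 0.27 × (0.46 × 17.7 + 8.13) = 0.27 × 16.272 = 4.3934 mm/d
ETc = Kc × ET₀ = 0.96 × 4.3934 = 4.2177 mm/d
Crop demand D = ETc × 30 d = 4.2177 × 30 = 126.531 mm
D − Pe = 126.531 − 8.7 = 117.831 mm
Gross irrigation = 117.831 / 0.69 = 170.770 mm
Volume = 170.770 mm × 262.7 ha × 10 = 448612.8 m³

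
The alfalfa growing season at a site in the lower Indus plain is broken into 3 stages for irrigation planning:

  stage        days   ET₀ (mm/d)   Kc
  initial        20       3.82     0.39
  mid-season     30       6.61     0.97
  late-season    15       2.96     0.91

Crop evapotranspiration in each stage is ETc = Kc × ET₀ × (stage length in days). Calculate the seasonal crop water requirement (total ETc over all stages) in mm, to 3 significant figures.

initial: 0.39 × 3.82 × 20 = 29.80 mm
mid-season: 0.97 × 6.61 × 30 = 192.35 mm
late-season: 0.91 × 2.96 × 15 = 40.40 mm
Seasonal total = 262.55 mm

263 mm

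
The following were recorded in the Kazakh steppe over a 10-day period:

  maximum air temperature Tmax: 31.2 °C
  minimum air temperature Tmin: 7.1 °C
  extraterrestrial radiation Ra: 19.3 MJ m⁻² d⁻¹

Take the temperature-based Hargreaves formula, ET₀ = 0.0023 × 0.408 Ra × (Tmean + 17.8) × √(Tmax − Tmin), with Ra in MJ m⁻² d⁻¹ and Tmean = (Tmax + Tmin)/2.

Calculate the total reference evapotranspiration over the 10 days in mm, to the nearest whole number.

33 mm

Tmean = (31.2 + 7.1)/2 = 19.15 °C
0.408 Ra = 0.408 × 19.3 = 7.8744 mm/d equivalent
ET₀ = 0.0023 × 7.8744 × (19.15 + 17.8) × √24.1 = 0.0023 × 7.8744 × 36.95 × 4.9092 = 3.2853 mm/d
Over 10 days: 3.2853 × 10 = 32.853 mm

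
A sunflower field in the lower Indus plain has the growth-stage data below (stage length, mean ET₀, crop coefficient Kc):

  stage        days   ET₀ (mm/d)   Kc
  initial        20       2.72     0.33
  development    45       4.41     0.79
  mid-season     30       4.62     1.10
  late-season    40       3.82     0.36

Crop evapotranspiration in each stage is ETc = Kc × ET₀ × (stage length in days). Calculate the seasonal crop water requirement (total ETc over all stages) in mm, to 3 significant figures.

initial: 0.33 × 2.72 × 20 = 17.95 mm
development: 0.79 × 4.41 × 45 = 156.78 mm
mid-season: 1.10 × 4.62 × 30 = 152.46 mm
late-season: 0.36 × 3.82 × 40 = 55.01 mm
Seasonal total = 382.20 mm

382 mm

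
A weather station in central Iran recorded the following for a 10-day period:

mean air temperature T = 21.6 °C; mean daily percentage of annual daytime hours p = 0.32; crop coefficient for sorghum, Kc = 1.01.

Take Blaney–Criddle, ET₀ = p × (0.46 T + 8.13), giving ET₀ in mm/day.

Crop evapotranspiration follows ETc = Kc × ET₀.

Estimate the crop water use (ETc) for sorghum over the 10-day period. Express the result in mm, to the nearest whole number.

ET₀ = 0.32 × (0.46 × 21.6 + 8.13) = 0.32 × 18.066 = 5.7811 mm/d
ETc = Kc × ET₀ = 1.01 × 5.7811 = 5.8389 mm/d
Over 10 days: 5.8389 × 10 = 58.389 mm

58 mm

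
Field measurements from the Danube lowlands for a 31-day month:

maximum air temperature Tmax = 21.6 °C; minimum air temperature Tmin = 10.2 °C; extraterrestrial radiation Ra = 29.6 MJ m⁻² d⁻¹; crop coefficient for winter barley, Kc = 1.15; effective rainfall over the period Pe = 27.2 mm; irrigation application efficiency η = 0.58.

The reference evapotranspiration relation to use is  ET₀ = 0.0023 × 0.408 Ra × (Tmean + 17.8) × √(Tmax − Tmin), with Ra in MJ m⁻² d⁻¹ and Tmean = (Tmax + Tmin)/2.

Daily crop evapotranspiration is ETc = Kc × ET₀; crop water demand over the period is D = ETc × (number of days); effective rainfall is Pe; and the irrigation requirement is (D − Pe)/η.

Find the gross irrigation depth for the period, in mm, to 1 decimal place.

147.4 mm

Tmean = (21.6 + 10.2)/2 = 15.90 °C
0.408 Ra = 0.408 × 29.6 = 12.0768 mm/d equivalent
ET₀ = 0.0023 × 12.0768 × (15.90 + 17.8) × √11.4 = 0.0023 × 12.0768 × 33.70 × 3.3764 = 3.1606 mm/d
ETc = Kc × ET₀ = 1.15 × 3.1606 = 3.6347 mm/d
Crop demand D = ETc × 31 d = 3.6347 × 31 = 112.676 mm
D − Pe = 112.676 − 27.2 = 85.476 mm
Gross irrigation = 85.476 / 0.58 = 147.372 mm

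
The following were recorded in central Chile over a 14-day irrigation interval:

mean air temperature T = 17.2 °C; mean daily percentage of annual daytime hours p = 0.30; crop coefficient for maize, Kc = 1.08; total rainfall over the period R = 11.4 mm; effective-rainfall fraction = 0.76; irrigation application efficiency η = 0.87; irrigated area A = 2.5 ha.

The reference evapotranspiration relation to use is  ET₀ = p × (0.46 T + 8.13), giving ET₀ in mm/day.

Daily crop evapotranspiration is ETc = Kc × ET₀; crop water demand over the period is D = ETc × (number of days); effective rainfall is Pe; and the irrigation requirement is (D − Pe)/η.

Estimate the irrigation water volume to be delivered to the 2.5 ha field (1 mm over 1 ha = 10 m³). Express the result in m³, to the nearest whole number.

1842 m³

ET₀ = 0.30 × (0.46 × 17.2 + 8.13) = 0.30 × 16.042 = 4.8126 mm/d
ETc = Kc × ET₀ = 1.08 × 4.8126 = 5.1976 mm/d
Crop demand D = ETc × 14 d = 5.1976 × 14 = 72.766 mm
Pe = 0.76 × 11.4 = 8.664 mm
D − Pe = 72.766 − 8.664 = 64.102 mm
Gross irrigation = 64.102 / 0.87 = 73.680 mm
Volume = 73.680 mm × 2.5 ha × 10 = 1842.0 m³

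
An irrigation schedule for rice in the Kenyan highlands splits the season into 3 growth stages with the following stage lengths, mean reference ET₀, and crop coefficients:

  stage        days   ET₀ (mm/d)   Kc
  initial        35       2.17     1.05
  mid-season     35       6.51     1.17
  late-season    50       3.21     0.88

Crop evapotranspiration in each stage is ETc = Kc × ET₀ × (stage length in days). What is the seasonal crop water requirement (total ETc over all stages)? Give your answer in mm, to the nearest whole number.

initial: 1.05 × 2.17 × 35 = 79.75 mm
mid-season: 1.17 × 6.51 × 35 = 266.58 mm
late-season: 0.88 × 3.21 × 50 = 141.24 mm
Seasonal total = 487.57 mm

488 mm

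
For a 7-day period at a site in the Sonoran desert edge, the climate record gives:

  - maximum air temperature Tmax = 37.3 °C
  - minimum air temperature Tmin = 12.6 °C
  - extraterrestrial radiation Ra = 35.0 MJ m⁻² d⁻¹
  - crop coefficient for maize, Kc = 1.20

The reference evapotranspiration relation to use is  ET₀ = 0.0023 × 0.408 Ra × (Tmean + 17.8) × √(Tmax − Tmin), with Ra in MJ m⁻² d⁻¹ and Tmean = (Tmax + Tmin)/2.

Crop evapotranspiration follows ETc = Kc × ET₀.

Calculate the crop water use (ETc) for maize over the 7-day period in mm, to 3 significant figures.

Tmean = (37.3 + 12.6)/2 = 24.95 °C
0.408 Ra = 0.408 × 35.0 = 14.2800 mm/d equivalent
ET₀ = 0.0023 × 14.2800 × (24.95 + 17.8) × √24.7 = 0.0023 × 14.2800 × 42.75 × 4.9699 = 6.9781 mm/d
ETc = Kc × ET₀ = 1.20 × 6.9781 = 8.3737 mm/d
Over 7 days: 8.3737 × 7 = 58.616 mm

58.6 mm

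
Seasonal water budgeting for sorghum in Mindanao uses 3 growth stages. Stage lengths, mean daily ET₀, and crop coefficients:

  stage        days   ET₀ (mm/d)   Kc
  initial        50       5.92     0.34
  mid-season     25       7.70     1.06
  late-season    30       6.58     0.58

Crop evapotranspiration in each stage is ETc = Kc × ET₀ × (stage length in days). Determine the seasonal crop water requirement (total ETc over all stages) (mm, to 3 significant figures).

initial: 0.34 × 5.92 × 50 = 100.64 mm
mid-season: 1.06 × 7.70 × 25 = 204.05 mm
late-season: 0.58 × 6.58 × 30 = 114.49 mm
Seasonal total = 419.18 mm

419 mm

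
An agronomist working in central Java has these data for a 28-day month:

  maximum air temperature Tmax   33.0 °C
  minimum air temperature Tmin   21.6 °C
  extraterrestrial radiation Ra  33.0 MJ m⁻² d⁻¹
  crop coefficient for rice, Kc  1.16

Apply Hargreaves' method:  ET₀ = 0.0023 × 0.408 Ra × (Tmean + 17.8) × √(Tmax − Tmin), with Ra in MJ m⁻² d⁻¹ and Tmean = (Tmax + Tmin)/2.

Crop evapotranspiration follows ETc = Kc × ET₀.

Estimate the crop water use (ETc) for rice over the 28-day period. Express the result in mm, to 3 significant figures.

153 mm

Tmean = (33.0 + 21.6)/2 = 27.30 °C
0.408 Ra = 0.408 × 33.0 = 13.4640 mm/d equivalent
ET₀ = 0.0023 × 13.4640 × (27.30 + 17.8) × √11.4 = 0.0023 × 13.4640 × 45.10 × 3.3764 = 4.7156 mm/d
ETc = Kc × ET₀ = 1.16 × 4.7156 = 5.4701 mm/d
Over 28 days: 5.4701 × 28 = 153.163 mm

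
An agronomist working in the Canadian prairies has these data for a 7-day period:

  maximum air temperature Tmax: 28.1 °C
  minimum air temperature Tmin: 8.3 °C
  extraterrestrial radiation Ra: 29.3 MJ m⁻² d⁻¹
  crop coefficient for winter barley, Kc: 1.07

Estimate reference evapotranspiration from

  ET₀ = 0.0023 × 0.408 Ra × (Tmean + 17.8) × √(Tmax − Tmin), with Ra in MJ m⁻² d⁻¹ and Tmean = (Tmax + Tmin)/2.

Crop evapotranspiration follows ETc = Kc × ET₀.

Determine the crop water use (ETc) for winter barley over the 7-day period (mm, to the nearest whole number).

33 mm

Tmean = (28.1 + 8.3)/2 = 18.20 °C
0.408 Ra = 0.408 × 29.3 = 11.9544 mm/d equivalent
ET₀ = 0.0023 × 11.9544 × (18.20 + 17.8) × √19.8 = 0.0023 × 11.9544 × 36.00 × 4.4497 = 4.4044 mm/d
ETc = Kc × ET₀ = 1.07 × 4.4044 = 4.7127 mm/d
Over 7 days: 4.7127 × 7 = 32.989 mm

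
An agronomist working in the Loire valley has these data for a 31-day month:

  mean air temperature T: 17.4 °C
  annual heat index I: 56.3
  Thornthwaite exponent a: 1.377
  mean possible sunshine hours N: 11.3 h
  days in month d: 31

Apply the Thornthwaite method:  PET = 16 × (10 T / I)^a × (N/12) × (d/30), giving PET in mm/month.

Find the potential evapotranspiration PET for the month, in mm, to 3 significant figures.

73.6 mm

10T/I = 10 × 17.4 / 56.3 = 3.0906
(10T/I)^a = 3.0906^1.377 = 4.7292
Uncorrected PET = 16 × 4.7292 = 75.667 mm
Correction = (N/12)(d/30) = (11.3/12)(31/30) = 0.9731
PET = 75.667 × 0.9731 = 73.632 mm/month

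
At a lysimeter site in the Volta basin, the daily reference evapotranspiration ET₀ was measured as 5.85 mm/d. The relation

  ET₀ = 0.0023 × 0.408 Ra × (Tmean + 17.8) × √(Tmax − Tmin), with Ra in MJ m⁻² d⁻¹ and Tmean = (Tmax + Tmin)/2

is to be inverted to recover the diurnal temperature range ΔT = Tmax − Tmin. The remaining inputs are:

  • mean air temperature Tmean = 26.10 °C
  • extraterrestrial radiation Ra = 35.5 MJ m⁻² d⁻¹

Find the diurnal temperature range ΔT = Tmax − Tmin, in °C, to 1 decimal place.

16.0 °C

√ΔT = ET₀ / [0.0023 × 0.408 × Ra × (Tmean+17.8)] = 5.85 / (0.0023 × 14.4840 × 43.90) = 4.0001
ΔT = 4.0001² = 16.001 °C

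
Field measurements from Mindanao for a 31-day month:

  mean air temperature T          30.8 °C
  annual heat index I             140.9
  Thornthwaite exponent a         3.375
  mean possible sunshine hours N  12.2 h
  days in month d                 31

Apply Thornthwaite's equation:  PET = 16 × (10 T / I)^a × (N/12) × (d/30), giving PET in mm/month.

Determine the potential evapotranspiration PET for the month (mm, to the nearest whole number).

235 mm

10T/I = 10 × 30.8 / 140.9 = 2.1859
(10T/I)^a = 2.1859^3.375 = 14.0040
Uncorrected PET = 16 × 14.0040 = 224.064 mm
Correction = (N/12)(d/30) = (12.2/12)(31/30) = 1.0506
PET = 224.064 × 1.0506 = 235.402 mm/month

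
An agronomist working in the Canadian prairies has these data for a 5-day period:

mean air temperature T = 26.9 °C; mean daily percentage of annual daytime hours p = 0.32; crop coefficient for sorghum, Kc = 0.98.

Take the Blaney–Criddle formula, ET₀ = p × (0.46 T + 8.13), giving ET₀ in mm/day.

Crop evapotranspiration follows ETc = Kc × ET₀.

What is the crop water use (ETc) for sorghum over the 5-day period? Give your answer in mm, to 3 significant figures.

ET₀ = 0.32 × (0.46 × 26.9 + 8.13) = 0.32 × 20.504 = 6.5613 mm/d
ETc = Kc × ET₀ = 0.98 × 6.5613 = 6.4301 mm/d
Over 5 days: 6.4301 × 5 = 32.151 mm

32.2 mm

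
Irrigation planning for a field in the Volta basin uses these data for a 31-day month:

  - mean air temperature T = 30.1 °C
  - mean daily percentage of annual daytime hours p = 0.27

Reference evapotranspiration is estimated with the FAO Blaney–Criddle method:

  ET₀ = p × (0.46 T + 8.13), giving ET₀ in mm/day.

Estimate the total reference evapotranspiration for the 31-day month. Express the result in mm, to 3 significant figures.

184 mm

ET₀ = 0.27 × (0.46 × 30.1 + 8.13) = 0.27 × 21.976 = 5.9335 mm/d
Monthly total = 5.9335 × 31 = 183.939 mm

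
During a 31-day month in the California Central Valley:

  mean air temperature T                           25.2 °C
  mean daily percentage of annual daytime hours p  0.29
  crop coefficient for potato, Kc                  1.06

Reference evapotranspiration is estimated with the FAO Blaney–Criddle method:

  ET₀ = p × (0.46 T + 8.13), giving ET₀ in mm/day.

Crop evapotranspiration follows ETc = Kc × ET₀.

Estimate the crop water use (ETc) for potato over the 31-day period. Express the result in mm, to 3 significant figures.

188 mm

ET₀ = 0.29 × (0.46 × 25.2 + 8.13) = 0.29 × 19.722 = 5.7194 mm/d
ETc = Kc × ET₀ = 1.06 × 5.7194 = 6.0626 mm/d
Over 31 days: 6.0626 × 31 = 187.941 mm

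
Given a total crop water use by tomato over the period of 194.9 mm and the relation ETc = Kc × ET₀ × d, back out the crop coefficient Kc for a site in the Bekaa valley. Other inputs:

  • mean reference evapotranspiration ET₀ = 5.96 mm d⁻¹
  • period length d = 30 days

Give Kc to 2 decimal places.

ETc = Kc × ET₀ × d  ⇒  Kc = ETc / (ET₀ × d)
Kc = 194.9 / (5.96 × 30) = 194.9 / 178.80 = 1.0900

1.09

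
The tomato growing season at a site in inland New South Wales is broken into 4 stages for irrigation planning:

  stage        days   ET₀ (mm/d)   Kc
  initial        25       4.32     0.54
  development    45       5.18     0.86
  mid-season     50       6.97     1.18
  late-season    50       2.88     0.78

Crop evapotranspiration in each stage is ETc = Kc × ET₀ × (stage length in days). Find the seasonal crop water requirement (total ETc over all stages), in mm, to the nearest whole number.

782 mm

initial: 0.54 × 4.32 × 25 = 58.32 mm
development: 0.86 × 5.18 × 45 = 200.47 mm
mid-season: 1.18 × 6.97 × 50 = 411.23 mm
late-season: 0.78 × 2.88 × 50 = 112.32 mm
Seasonal total = 782.34 mm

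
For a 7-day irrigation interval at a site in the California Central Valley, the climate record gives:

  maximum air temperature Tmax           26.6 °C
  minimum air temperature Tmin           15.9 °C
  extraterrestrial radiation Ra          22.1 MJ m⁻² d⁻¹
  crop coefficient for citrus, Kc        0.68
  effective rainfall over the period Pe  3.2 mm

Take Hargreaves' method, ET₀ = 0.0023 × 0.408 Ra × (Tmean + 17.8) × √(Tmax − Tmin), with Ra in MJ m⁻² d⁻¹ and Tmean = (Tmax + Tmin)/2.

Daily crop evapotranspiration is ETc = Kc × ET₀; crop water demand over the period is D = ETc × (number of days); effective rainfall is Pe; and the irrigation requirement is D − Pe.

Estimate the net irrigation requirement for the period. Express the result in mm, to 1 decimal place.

9.4 mm

Tmean = (26.6 + 15.9)/2 = 21.25 °C
0.408 Ra = 0.408 × 22.1 = 9.0168 mm/d equivalent
ET₀ = 0.0023 × 9.0168 × (21.25 + 17.8) × √10.7 = 0.0023 × 9.0168 × 39.05 × 3.2711 = 2.6491 mm/d
ETc = Kc × ET₀ = 0.68 × 2.6491 = 1.8014 mm/d
Crop demand D = ETc × 7 d = 1.8014 × 7 = 12.610 mm
D − Pe = 12.610 − 3.2 = 9.410 mm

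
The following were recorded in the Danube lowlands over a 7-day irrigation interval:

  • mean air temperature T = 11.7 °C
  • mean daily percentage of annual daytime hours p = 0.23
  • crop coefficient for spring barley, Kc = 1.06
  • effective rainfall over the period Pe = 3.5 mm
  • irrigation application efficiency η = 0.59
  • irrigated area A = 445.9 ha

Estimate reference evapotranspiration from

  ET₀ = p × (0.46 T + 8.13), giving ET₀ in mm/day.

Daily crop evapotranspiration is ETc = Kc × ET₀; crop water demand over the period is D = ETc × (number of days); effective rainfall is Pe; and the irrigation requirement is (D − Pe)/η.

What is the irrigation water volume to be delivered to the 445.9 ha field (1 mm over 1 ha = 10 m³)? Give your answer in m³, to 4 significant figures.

147800 m³

ET₀ = 0.23 × (0.46 × 11.7 + 8.13) = 0.23 × 13.512 = 3.1078 mm/d
ETc = Kc × ET₀ = 1.06 × 3.1078 = 3.2943 mm/d
Crop demand D = ETc × 7 d = 3.2943 × 7 = 23.060 mm
D − Pe = 23.060 − 3.5 = 19.560 mm
Gross irrigation = 19.560 / 0.59 = 33.153 mm
Volume = 33.153 mm × 445.9 ha × 10 = 147829.2 m³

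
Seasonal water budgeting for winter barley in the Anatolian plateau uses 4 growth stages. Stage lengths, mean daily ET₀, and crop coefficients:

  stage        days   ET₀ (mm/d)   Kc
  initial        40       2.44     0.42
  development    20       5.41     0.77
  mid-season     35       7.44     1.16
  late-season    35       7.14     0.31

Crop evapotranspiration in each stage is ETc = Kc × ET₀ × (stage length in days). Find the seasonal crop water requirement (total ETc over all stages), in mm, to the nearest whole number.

initial: 0.42 × 2.44 × 40 = 40.99 mm
development: 0.77 × 5.41 × 20 = 83.31 mm
mid-season: 1.16 × 7.44 × 35 = 302.06 mm
late-season: 0.31 × 7.14 × 35 = 77.47 mm
Seasonal total = 503.83 mm

504 mm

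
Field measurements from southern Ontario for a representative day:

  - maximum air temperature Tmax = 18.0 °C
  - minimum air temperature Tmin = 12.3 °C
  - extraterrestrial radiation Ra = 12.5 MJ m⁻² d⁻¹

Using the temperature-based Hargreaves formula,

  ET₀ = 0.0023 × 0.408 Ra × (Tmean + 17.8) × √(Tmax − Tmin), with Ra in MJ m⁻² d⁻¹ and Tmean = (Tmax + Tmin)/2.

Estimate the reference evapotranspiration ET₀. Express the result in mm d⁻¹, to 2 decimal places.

0.92 mm d⁻¹

Tmean = (18.0 + 12.3)/2 = 15.15 °C
0.408 Ra = 0.408 × 12.5 = 5.1000 mm/d equivalent
ET₀ = 0.0023 × 5.1000 × (15.15 + 17.8) × √5.7 = 0.0023 × 5.1000 × 32.95 × 2.3875 = 0.9228 mm/d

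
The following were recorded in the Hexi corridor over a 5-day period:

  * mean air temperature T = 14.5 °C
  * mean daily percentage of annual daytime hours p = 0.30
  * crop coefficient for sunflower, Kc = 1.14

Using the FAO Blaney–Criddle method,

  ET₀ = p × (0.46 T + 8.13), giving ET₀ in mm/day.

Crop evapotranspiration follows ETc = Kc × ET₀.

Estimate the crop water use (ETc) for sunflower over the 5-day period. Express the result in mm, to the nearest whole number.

ET₀ = 0.30 × (0.46 × 14.5 + 8.13) = 0.30 × 14.800 = 4.4400 mm/d
ETc = Kc × ET₀ = 1.14 × 4.4400 = 5.0616 mm/d
Over 5 days: 5.0616 × 5 = 25.308 mm

25 mm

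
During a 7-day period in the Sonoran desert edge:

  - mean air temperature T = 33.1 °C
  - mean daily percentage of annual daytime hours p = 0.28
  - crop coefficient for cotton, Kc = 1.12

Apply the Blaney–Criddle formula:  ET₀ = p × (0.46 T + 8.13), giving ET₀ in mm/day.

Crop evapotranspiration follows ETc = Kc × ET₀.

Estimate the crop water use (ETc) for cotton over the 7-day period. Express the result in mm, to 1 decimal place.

ET₀ = 0.28 × (0.46 × 33.1 + 8.13) = 0.28 × 23.356 = 6.5397 mm/d
ETc = Kc × ET₀ = 1.12 × 6.5397 = 7.3245 mm/d
Over 7 days: 7.3245 × 7 = 51.272 mm

51.3 mm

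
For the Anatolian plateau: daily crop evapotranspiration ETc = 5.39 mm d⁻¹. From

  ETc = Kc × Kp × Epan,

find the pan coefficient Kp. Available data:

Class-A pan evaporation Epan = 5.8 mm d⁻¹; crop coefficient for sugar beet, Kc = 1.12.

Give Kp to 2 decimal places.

0.83

ETc = Kc × Kp × Epan  ⇒  Kp = ETc / (Kc × Epan)
Kp = 5.39 / (1.12 × 5.8) = 5.39 / 6.496 = 0.8297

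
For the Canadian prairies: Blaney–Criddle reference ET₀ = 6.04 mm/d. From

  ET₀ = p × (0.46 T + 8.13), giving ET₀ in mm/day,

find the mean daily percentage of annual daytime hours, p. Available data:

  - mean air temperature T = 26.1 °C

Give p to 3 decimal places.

0.300

p = ET₀ / (0.46 T + 8.13) = 6.04 / (0.46 × 26.1 + 8.13) = 6.04 / 20.136 = 0.3000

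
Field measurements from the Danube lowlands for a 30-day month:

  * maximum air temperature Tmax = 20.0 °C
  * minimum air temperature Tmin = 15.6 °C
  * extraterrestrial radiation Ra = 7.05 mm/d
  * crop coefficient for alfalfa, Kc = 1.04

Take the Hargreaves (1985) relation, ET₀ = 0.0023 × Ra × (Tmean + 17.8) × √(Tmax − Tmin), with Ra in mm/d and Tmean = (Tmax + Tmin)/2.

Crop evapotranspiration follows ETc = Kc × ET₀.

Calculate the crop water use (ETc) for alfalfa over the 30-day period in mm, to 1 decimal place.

Tmean = (20.0 + 15.6)/2 = 17.80 °C
ET₀ = 0.0023 × 7.05 × (17.80 + 17.8) × √4.4 = 0.0023 × 7.05 × 35.60 × 2.0976 = 1.2108 mm/d
ETc = Kc × ET₀ = 1.04 × 1.2108 = 1.2592 mm/d
Over 30 days: 1.2592 × 30 = 37.776 mm

37.8 mm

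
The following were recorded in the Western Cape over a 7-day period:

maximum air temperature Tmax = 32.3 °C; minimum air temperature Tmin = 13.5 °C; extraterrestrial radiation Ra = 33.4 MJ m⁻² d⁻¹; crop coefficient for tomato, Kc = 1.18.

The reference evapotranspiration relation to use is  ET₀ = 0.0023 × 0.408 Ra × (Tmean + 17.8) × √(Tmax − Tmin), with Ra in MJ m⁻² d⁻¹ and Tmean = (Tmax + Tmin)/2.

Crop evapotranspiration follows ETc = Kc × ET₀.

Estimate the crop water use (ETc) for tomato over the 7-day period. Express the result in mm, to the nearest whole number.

46 mm

Tmean = (32.3 + 13.5)/2 = 22.90 °C
0.408 Ra = 0.408 × 33.4 = 13.6272 mm/d equivalent
ET₀ = 0.0023 × 13.6272 × (22.90 + 17.8) × √18.8 = 0.0023 × 13.6272 × 40.70 × 4.3359 = 5.5311 mm/d
ETc = Kc × ET₀ = 1.18 × 5.5311 = 6.5267 mm/d
Over 7 days: 6.5267 × 7 = 45.687 mm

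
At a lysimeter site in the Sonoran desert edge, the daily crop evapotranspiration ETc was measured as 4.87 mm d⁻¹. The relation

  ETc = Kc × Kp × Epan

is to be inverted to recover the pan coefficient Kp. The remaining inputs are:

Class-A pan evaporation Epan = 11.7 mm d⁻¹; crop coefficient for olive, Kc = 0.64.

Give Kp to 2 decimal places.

ETc = Kc × Kp × Epan  ⇒  Kp = ETc / (Kc × Epan)
Kp = 4.87 / (0.64 × 11.7) = 4.87 / 7.488 = 0.6504

0.65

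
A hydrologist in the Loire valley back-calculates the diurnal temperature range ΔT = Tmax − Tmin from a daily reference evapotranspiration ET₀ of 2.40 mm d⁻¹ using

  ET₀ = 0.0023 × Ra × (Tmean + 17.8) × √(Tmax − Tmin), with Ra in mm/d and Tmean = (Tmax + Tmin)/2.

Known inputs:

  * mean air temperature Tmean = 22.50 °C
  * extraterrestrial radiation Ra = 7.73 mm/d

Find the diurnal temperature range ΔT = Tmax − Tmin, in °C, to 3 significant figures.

11.2 °C

√ΔT = ET₀ / [0.0023 × Ra × (Tmean+17.8)] = 2.40 / (0.0023 × 7.73 × 40.30) = 3.3496
ΔT = 3.3496² = 11.220 °C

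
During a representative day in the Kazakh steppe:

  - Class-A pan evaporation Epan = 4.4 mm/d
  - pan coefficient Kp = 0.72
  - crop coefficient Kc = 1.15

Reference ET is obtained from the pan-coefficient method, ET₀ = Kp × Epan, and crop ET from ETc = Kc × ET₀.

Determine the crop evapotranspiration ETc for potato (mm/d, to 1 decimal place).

3.6 mm/d

ET₀ = 0.72 × 4.4 = 3.1680 mm/d
ETc = Kc × ET₀ = 1.15 × 3.1680 = 3.6432 mm/d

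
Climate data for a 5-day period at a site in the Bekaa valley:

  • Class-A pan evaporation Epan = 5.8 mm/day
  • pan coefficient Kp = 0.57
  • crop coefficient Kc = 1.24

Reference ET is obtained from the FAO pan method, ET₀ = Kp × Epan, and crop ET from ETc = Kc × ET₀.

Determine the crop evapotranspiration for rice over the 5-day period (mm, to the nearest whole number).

ET₀ = 0.57 × 5.8 = 3.3060 mm/d
ETc = Kc × ET₀ = 1.24 × 3.3060 = 4.0994 mm/d
Over 5 days: 4.0994 × 5 = 20.497 mm

20 mm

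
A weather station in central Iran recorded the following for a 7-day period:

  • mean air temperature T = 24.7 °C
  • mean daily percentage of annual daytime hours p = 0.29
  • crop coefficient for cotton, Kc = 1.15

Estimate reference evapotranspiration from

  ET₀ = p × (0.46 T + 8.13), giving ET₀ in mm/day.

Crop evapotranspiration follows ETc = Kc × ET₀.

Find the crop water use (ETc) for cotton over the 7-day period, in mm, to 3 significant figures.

45.5 mm

ET₀ = 0.29 × (0.46 × 24.7 + 8.13) = 0.29 × 19.492 = 5.6527 mm/d
ETc = Kc × ET₀ = 1.15 × 5.6527 = 6.5006 mm/d
Over 7 days: 6.5006 × 7 = 45.504 mm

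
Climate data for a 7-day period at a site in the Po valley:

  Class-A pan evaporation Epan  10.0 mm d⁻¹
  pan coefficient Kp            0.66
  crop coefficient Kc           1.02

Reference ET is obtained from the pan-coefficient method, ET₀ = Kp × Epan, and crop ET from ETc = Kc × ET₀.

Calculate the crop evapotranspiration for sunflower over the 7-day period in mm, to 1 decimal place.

ET₀ = 0.66 × 10.0 = 6.6000 mm/d
ETc = Kc × ET₀ = 1.02 × 6.6000 = 6.7320 mm/d
Over 7 days: 6.7320 × 7 = 47.124 mm

47.1 mm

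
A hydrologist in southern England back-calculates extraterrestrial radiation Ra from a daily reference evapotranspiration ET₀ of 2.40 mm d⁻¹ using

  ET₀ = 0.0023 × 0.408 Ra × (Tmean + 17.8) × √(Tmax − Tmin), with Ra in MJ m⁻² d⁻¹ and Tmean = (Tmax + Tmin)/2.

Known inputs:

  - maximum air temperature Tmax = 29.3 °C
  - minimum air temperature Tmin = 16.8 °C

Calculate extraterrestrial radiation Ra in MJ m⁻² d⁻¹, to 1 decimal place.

Tmean = (29.3+16.8)/2 = 23.05 °C; ΔT = 12.5
Ra = ET₀ / [0.0023 × 0.408 × (Tmean+17.8) × √ΔT]
   = 2.40 / (0.0023 × 0.408 × 40.85 × 3.5355) = 17.708 MJ m⁻² d⁻¹

17.7 MJ m⁻² d⁻¹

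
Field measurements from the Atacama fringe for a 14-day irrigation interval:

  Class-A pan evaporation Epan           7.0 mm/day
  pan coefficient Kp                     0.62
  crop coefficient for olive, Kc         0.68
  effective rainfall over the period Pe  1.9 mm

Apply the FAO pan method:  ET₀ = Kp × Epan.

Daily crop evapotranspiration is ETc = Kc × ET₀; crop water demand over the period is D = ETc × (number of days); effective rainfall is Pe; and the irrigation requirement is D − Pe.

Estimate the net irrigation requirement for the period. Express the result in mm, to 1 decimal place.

39.4 mm

ET₀ = 0.62 × 7.0 = 4.3400 mm/d
ETc = Kc × ET₀ = 0.68 × 4.3400 = 2.9512 mm/d
Crop demand D = ETc × 14 d = 2.9512 × 14 = 41.317 mm
D − Pe = 41.317 − 1.9 = 39.417 mm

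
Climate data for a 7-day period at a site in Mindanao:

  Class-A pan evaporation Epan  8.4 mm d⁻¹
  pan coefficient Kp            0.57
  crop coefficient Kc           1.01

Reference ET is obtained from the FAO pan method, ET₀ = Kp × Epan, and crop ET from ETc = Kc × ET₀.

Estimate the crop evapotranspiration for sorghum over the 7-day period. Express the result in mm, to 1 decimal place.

33.9 mm

ET₀ = 0.57 × 8.4 = 4.7880 mm/d
ETc = Kc × ET₀ = 1.01 × 4.7880 = 4.8359 mm/d
Over 7 days: 4.8359 × 7 = 33.851 mm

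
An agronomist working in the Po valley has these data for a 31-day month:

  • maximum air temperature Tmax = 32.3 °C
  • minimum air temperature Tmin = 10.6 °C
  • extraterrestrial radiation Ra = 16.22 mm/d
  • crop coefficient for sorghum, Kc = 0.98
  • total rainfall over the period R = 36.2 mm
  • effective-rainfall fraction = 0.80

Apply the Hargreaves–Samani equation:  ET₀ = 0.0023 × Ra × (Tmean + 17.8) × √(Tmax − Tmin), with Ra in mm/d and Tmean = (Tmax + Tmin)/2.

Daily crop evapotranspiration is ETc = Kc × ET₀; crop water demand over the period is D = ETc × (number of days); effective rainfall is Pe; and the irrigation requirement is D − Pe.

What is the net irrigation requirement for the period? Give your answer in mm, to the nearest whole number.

Tmean = (32.3 + 10.6)/2 = 21.45 °C
ET₀ = 0.0023 × 16.22 × (21.45 + 17.8) × √21.7 = 0.0023 × 16.22 × 39.25 × 4.6583 = 6.8210 mm/d
ETc = Kc × ET₀ = 0.98 × 6.8210 = 6.6846 mm/d
Crop demand D = ETc × 31 d = 6.6846 × 31 = 207.223 mm
Pe = 0.80 × 36.2 = 28.960 mm
D − Pe = 207.223 − 28.960 = 178.263 mm

178 mm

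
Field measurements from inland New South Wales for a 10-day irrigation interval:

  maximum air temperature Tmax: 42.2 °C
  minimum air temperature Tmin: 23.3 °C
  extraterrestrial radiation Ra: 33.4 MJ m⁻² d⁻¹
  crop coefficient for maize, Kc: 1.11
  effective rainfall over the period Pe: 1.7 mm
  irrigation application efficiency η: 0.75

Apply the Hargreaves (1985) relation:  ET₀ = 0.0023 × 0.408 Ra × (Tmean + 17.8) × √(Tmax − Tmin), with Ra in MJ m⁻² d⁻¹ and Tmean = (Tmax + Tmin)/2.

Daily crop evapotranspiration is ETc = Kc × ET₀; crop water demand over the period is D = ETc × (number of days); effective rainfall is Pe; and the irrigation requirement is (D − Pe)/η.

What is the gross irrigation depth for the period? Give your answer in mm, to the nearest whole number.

Tmean = (42.2 + 23.3)/2 = 32.75 °C
0.408 Ra = 0.408 × 33.4 = 13.6272 mm/d equivalent
ET₀ = 0.0023 × 13.6272 × (32.75 + 17.8) × √18.9 = 0.0023 × 13.6272 × 50.55 × 4.3474 = 6.8879 mm/d
ETc = Kc × ET₀ = 1.11 × 6.8879 = 7.6456 mm/d
Crop demand D = ETc × 10 d = 7.6456 × 10 = 76.456 mm
D − Pe = 76.456 − 1.7 = 74.756 mm
Gross irrigation = 74.756 / 0.75 = 99.675 mm

100 mm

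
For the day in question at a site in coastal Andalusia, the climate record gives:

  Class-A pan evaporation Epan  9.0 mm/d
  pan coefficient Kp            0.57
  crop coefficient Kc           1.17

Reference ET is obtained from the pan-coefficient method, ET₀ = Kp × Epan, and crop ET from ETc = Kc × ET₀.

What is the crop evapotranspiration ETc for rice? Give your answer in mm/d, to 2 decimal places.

ET₀ = 0.57 × 9.0 = 5.1300 mm/d
ETc = Kc × ET₀ = 1.17 × 5.1300 = 6.0021 mm/d

6.00 mm/d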